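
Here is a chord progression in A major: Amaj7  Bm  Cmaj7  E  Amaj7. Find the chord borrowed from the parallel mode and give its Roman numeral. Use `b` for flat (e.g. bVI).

In A major the diatonic chords are A, Bm, C#m, D, E, F#m, G#dim. Amaj7, Bm and E all belong to that set. But Cmaj7 (C–E–G–B) is foreign: the diatonic iii on degree 3 is C#m, whereas Cmaj7 comes from A minor. It is labeled bIIImaj7.

bIIImaj7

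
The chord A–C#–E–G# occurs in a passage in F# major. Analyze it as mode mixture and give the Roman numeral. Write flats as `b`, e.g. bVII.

In F# major scale degree 3 is A#; A is its lowered form, from F# minor. The diatonic chord on degree 3 would be A#m (iii), but A–C#–E–G# is the major-seventh chord from F# minor. As a borrowed chord it is labeled bIIImaj7.

bIIImaj7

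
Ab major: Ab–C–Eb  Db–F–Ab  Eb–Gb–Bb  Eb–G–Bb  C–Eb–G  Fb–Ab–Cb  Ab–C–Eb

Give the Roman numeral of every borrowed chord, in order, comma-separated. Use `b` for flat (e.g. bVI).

The diatonic triads in Ab major are Ab, Bbm, Cm, Db, Eb, Fm, Gdim. Ab–C–Eb = Ab, Db–F–Ab = Db, Eb–G–Bb = Eb and C–Eb–G = Cm are all diatonic. Eb–Gb–Bb is not: scale degree 5 in Ab major carries Eb (V). In Ab minor the chord on that degree is Ebm, so here it functions as v, borrowed from the parallel minor. Fb–Ab–Cb doesn't fit — on degree 6 Ab major would have Fm (vi). Fb is the degree-6 chord of Ab minor, so it is the borrowed bVI.

v, bVI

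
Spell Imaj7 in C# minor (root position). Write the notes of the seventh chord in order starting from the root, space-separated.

Imaj7 is built on scale degree 1, which is C# in both C# minor and its parallel. Building the major-seventh chord from the parallel major on C#: C#–E#–G#–B#.

C# E# G# B#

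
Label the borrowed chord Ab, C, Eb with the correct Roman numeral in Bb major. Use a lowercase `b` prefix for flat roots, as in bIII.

bVII

In Bb major scale degree 7 is A; Ab is its lowered form, from Bb minor. The diatonic chord on degree 7 would be Adim (vii°), but Ab–C–Eb is the major chord from Bb minor. As a borrowed chord it is labeled bVII.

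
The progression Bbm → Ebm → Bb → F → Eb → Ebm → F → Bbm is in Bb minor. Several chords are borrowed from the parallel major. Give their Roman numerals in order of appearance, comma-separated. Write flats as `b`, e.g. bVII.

I, IV

Bb minor has the diatonic set Bbm, Cdim, Db, Ebm, F, Gb, Ab (with V from harmonic minor). Of the given chords, Bbm, Ebm and F are diatonic. Bb (Bb–D–F) doesn't fit — on degree 1 Bb minor would have Bbm (i). Bb is the degree-1 chord of Bb major, so it is the borrowed I. Eb (Eb–G–Bb) is not: scale degree 4 in Bb minor carries Ebm (iv). In Bb major the chord on that degree is Eb, so here it functions as IV, borrowed from the parallel major.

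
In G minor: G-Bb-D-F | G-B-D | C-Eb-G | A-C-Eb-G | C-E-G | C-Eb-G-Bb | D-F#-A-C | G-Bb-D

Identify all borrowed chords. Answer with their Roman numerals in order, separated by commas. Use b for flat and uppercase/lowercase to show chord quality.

I, IV

G minor has the diatonic set Gm, Adim, Bb, Cm, D, Eb, F (with V from harmonic minor). Of the given chords, G–Bb–D–F = Gm7, C–Eb–G = Cm, A–C–Eb–G = Am7b5, C–Eb–G–Bb = Cm7, D–F#–A–C = D7 and G–Bb–D = Gm are diatonic. G–B–D is not: scale degree 1 in G minor carries Gm (i). In G major the chord on that degree is G, so here it functions as I, borrowed from the parallel major. But C–E–G is foreign: the diatonic iv on degree 4 is Cm, whereas C comes from G major. It is labeled IV.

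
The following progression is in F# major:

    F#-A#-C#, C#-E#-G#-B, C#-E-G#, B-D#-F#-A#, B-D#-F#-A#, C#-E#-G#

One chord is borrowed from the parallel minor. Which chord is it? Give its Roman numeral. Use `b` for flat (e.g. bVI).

The diatonic triads in F# major are F#, G#m, A#m, B, C#, D#m, E#dim. F#–A#–C# = F#, C#–E#–G#–B = C#7, B–D#–F#–A# = Bmaj7 and C#–E#–G# = C# are all diatonic. C#–E–G# is not: scale degree 5 in F# major carries C# (V). In F# minor the chord on that degree is C#m, so here it functions as v, borrowed from the parallel minor.

v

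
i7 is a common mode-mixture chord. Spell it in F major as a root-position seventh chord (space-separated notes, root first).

The root, F, is scale degree 1 — the same note in F major and F minor; only the chord quality changes. Building the minor-seventh chord from the parallel minor on F: F–Ab–C–Eb.

F Ab C Eb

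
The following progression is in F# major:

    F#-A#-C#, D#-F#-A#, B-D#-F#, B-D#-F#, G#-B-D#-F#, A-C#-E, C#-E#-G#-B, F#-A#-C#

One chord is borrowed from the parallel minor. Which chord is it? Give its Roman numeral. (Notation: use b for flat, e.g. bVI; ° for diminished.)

The diatonic triads in F# major are F#, G#m, A#m, B, C#, D#m, E#dim. Of the given chords, F#–A#–C# = F#, D#–F#–A# = D#m, B–D#–F# = B, G#–B–D#–F# = G#m7 and C#–E#–G#–B = C#7 are diatonic. A–C#–E doesn't fit — on degree 3 F# major would have A#m (iii). A is the degree-3 chord of F# minor, so it is the borrowed bIII.

bIII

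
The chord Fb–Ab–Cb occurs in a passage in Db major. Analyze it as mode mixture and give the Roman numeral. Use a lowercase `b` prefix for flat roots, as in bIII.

Fb is the lowered form of scale degree 3 in Db major (the diatonic degree 3 is F). The diatonic chord on degree 3 would be Fm (iii), but Fb–Ab–Cb is the major chord from Db minor. As a borrowed chord it is labeled bIII.

bIII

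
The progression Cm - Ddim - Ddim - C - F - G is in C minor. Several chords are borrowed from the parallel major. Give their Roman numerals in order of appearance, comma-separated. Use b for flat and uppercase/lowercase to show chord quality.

I, IV

The diatonic triads in C minor (with V from harmonic minor) are Cm, Ddim, Eb, Fm, G, Ab, Bb. Cm, Ddim and G are all diatonic. But C (C–E–G) is foreign: the diatonic i on degree 1 is Cm, whereas C comes from C major. It is labeled I. But F (F–A–C) is foreign: the diatonic iv on degree 4 is Fm, whereas F comes from C major. It is labeled IV.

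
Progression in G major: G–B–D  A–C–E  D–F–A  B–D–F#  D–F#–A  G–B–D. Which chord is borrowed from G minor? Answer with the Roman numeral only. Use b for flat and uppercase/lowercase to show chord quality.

The diatonic triads in G major are G, Am, Bm, C, D, Em, F#dim. G–B–D = G, A–C–E = Am, B–D–F# = Bm and D–F#–A = D all belong to that set. D–F–A is not: scale degree 5 in G major carries D (V). In G minor the chord on that degree is Dm, so here it functions as v, borrowed from the parallel minor.

v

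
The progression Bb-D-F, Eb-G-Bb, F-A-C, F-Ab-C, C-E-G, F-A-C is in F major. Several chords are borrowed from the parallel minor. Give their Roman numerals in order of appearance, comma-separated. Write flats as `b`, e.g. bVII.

bVII, i

The diatonic triads in F major are F, Gm, Am, Bb, C, Dm, Edim. Bb–D–F = Bb, F–A–C = F and C–E–G = C are all diatonic. Eb–G–Bb is not: scale degree 7 in F major carries Edim (vii°). In F minor the chord on that degree is Eb, so here it functions as bVII, borrowed from the parallel minor. But F–Ab–C is foreign: the diatonic I on degree 1 is F, whereas Fm comes from F minor. It is labeled i.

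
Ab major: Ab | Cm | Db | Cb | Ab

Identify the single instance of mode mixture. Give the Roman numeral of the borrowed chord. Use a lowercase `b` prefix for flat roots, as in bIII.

Ab major has the diatonic set Ab, Bbm, Cm, Db, Eb, Fm, Gdim. Of the given chords, Ab, Cm and Db are diatonic. Cb (Cb–Eb–Gb) doesn't fit — on degree 3 Ab major would have Cm (iii). Cb is the degree-3 chord of Ab minor, so it is the borrowed bIII.

bIII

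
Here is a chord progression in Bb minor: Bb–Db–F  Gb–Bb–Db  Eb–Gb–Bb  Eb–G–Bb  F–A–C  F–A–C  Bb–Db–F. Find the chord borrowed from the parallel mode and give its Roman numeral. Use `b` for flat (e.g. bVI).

IV

The diatonic triads in Bb minor (with V from harmonic minor) are Bbm, Cdim, Db, Ebm, F, Gb, Ab. Bb–Db–F = Bbm, Gb–Bb–Db = Gb, Eb–Gb–Bb = Ebm and F–A–C = F all belong to that set. But Eb–G–Bb is foreign: the diatonic iv on degree 4 is Ebm, whereas Eb comes from Bb major. It is labeled IV.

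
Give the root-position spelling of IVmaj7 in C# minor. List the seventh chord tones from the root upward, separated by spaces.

IVmaj7 is built on scale degree 4, which is F# in both C# minor and its parallel. In C# major the chord on F# is F#–A#–C#–E#.

F# A# C# E#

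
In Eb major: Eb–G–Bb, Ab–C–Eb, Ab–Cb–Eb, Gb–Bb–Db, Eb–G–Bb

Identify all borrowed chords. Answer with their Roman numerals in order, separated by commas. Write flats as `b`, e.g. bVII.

In Eb major the diatonic chords are Eb, Fm, Gm, Ab, Bb, Cm, Ddim. Of the given chords, Eb–G–Bb = Eb and Ab–C–Eb = Ab are diatonic. Ab–Cb–Eb is not: scale degree 4 in Eb major carries Ab (IV). In Eb minor the chord on that degree is Abm, so here it functions as iv, borrowed from the parallel minor. Gb–Bb–Db is not: scale degree 3 in Eb major carries Gm (iii). In Eb minor the chord on that degree is Gb, so here it functions as bIII, borrowed from the parallel minor.

iv, bIII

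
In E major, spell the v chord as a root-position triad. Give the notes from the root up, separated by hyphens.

The root, B, is scale degree 5 — the same note in E major and E minor; only the chord quality changes. Stacking thirds in E minor on B gives B–D–F#.

B-D-F#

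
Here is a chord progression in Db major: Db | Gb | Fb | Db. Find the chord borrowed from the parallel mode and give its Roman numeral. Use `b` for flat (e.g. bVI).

bIII

In Db major the diatonic chords are Db, Ebm, Fm, Gb, Ab, Bbm, Cdim. Db and Gb both belong to that set. Fb (Fb–Ab–Cb) doesn't fit — on degree 3 Db major would have Fm (iii). Fb is the degree-3 chord of Db minor, so it is the borrowed bIII.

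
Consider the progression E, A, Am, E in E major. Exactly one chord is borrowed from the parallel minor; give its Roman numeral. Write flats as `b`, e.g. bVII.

The diatonic triads in E major are E, F#m, G#m, A, B, C#m, D#dim. Of the given chords, E and A are diatonic. Am (A–C–E) is not: scale degree 4 in E major carries A (IV). In E minor the chord on that degree is Am, so here it functions as iv, borrowed from the parallel minor.

iv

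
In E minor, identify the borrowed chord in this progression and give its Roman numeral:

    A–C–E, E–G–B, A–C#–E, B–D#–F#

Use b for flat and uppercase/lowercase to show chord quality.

In E minor (with V from harmonic minor) the diatonic chords are Em, F#dim, G, Am, B, C, D. A–C–E = Am, E–G–B = Em and B–D#–F# = B all belong to that set. But A–C#–E is foreign: the diatonic iv on degree 4 is Am, whereas A comes from E major. It is labeled IV.

IV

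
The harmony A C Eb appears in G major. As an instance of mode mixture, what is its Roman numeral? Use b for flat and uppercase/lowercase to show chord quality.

ii°

The root A is the diatonic 2nd degree of G major; the borrowing shows in the chord quality. The diatonic chord on degree 2 would be Am (ii), but A–C–Eb is the diminished chord from G minor. As a borrowed chord it is labeled ii°.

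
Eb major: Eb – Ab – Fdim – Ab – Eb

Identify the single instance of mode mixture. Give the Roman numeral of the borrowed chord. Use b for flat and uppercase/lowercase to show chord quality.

ii°

The diatonic triads in Eb major are Eb, Fm, Gm, Ab, Bb, Cm, Ddim. Eb and Ab are both diatonic. But Fdim (F–Ab–Cb) is foreign: the diatonic ii on degree 2 is Fm, whereas Fdim comes from Eb minor. It is labeled ii°.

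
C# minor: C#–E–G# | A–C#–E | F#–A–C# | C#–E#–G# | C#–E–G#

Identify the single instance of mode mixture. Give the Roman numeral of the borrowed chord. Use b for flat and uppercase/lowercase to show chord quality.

C# minor has the diatonic set C#m, D#dim, E, F#m, G#, A, B (with V from harmonic minor). C#–E–G# = C#m, A–C#–E = A and F#–A–C# = F#m all belong to that set. But C#–E#–G# is foreign: the diatonic i on degree 1 is C#m, whereas C# comes from C# major. It is labeled I.

I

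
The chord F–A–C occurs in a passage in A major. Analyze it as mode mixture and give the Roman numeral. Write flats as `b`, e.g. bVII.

bVI

In A major scale degree 6 is F#; F is its lowered form, from A minor. F–A–C is a major chord — the form found in A minor, not the diatonic vi (F#m). Borrowed into A major it is written bVI.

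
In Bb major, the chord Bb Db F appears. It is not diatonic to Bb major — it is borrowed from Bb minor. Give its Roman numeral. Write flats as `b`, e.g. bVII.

i

The root Bb is the diatonic 1st degree of Bb major; the borrowing shows in the chord quality. Bb–Db–F is a minor chord — the form found in Bb minor, not the diatonic I (Bb). Borrowed into Bb major it is written i.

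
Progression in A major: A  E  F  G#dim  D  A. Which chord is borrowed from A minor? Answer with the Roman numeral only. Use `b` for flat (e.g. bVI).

The diatonic triads in A major are A, Bm, C#m, D, E, F#m, G#dim. Of the given chords, A, E, G#dim and D are diatonic. But F (F–A–C) is foreign: the diatonic vi on degree 6 is F#m, whereas F comes from A minor. It is labeled bVI.

bVI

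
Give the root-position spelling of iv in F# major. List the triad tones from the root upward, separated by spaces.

B D F#

iv is built on scale degree 4, which is B in both F# major and its parallel. Building the minor chord from the parallel minor on B: B–D–F#.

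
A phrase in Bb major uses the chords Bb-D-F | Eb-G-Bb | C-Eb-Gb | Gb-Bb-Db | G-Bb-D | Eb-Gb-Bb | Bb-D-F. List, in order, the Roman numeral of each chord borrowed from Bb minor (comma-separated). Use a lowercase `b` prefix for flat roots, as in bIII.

ii°, bVI, iv

The diatonic triads in Bb major are Bb, Cm, Dm, Eb, F, Gm, Adim. Bb–D–F = Bb, Eb–G–Bb = Eb and G–Bb–D = Gm all belong to that set. C–Eb–Gb is not: scale degree 2 in Bb major carries Cm (ii). In Bb minor the chord on that degree is Cdim, so here it functions as ii°, borrowed from the parallel minor. Gb–Bb–Db doesn't fit — on degree 6 Bb major would have Gm (vi). Gb is the degree-6 chord of Bb minor, so it is the borrowed bVI. Eb–Gb–Bb doesn't fit — on degree 4 Bb major would have Eb (IV). Ebm is the degree-4 chord of Bb minor, so it is the borrowed iv.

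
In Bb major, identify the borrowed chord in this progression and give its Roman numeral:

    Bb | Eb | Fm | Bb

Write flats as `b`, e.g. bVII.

Bb major has the diatonic set Bb, Cm, Dm, Eb, F, Gm, Adim. Bb and Eb both belong to that set. But Fm (F–Ab–C) is foreign: the diatonic V on degree 5 is F, whereas Fm comes from Bb minor. It is labeled v.

v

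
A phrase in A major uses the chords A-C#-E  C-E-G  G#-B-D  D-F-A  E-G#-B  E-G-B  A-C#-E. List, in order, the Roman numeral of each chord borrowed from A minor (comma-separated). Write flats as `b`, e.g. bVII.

bIII, iv, v

In A major the diatonic chords are A, Bm, C#m, D, E, F#m, G#dim. A–C#–E = A, G#–B–D = G#dim and E–G#–B = E all belong to that set. C–E–G doesn't fit — on degree 3 A major would have C#m (iii). C is the degree-3 chord of A minor, so it is the borrowed bIII. But D–F–A is foreign: the diatonic IV on degree 4 is D, whereas Dm comes from A minor. It is labeled iv. But E–G–B is foreign: the diatonic V on degree 5 is E, whereas Em comes from A minor. It is labeled v.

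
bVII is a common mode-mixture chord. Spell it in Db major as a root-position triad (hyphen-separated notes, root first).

Cb-Eb-Gb

bVII is built on the lowered scale degree 7. In Db major degree 7 is C; lowered it becomes Cb. Building the major chord from the parallel minor on Cb: Cb–Eb–Gb.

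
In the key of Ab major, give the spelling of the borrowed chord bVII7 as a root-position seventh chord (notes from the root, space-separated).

The root of bVII7 is the lowered 7th degree: G becomes Gb. In Ab minor the chord on Gb is Gb–Bb–Db–Fb.

Gb Bb Db Fb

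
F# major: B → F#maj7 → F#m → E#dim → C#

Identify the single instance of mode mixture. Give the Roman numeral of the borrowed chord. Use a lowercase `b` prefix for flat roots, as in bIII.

In F# major the diatonic chords are F#, G#m, A#m, B, C#, D#m, E#dim. B, F#maj7, E#dim and C# are all diatonic. But F#m (F#–A–C#) is foreign: the diatonic I on degree 1 is F#, whereas F#m comes from F# minor. It is labeled i.

i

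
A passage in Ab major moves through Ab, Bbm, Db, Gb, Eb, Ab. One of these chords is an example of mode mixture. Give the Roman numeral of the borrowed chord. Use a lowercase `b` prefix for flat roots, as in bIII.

The diatonic triads in Ab major are Ab, Bbm, Cm, Db, Eb, Fm, Gdim. Of the given chords, Ab, Bbm, Db and Eb are diatonic. But Gb (Gb–Bb–Db) is foreign: the diatonic vii° on degree 7 is Gdim, whereas Gb comes from Ab minor. It is labeled bVII.

bVII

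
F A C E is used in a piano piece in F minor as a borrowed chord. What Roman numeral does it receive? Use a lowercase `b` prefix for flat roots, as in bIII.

Imaj7

The root F is the diatonic 1st degree of F minor; the borrowing shows in the chord quality. F–A–C–E is a major-seventh chord — the form found in F major, not the diatonic i (Fm). Borrowed into F minor it is written Imaj7.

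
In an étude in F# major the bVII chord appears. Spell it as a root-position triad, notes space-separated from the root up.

Scale degree 7 in F# major is E#. bVII uses the lowered form, E, taken from F# minor. Stacking thirds in F# minor on E gives E–G#–B.

E G# B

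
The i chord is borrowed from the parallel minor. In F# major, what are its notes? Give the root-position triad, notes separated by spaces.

F# A C#

The root, F#, is scale degree 1 — the same note in F# major and F# minor; only the chord quality changes. Building the minor chord from the parallel minor on F#: F#–A–C#.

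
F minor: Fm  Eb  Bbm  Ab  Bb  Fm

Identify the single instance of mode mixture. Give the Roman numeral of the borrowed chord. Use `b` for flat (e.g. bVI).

IV

In F minor (with V from harmonic minor) the diatonic chords are Fm, Gdim, Ab, Bbm, C, Db, Eb. Fm, Eb, Bbm and Ab are all diatonic. But Bb (Bb–D–F) is foreign: the diatonic iv on degree 4 is Bbm, whereas Bb comes from F major. It is labeled IV.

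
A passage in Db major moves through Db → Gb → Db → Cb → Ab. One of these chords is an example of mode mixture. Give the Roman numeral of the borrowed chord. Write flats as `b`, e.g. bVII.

bVII

The diatonic triads in Db major are Db, Ebm, Fm, Gb, Ab, Bbm, Cdim. Of the given chords, Db, Gb and Ab are diatonic. But Cb (Cb–Eb–Gb) is foreign: the diatonic vii° on degree 7 is Cdim, whereas Cb comes from Db minor. It is labeled bVII.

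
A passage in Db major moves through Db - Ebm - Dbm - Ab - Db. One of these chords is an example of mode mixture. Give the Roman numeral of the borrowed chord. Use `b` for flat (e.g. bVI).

Db major has the diatonic set Db, Ebm, Fm, Gb, Ab, Bbm, Cdim. Of the given chords, Db, Ebm and Ab are diatonic. Dbm (Db–Fb–Ab) is not: scale degree 1 in Db major carries Db (I). In Db minor the chord on that degree is Dbm, so here it functions as i, borrowed from the parallel minor.

i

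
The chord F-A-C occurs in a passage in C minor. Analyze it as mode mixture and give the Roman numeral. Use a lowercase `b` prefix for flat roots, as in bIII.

The root F is the diatonic 4th degree of C minor; the borrowing shows in the chord quality. Diatonically C minor has Fm (iv) on that degree; F–A–C is instead the major chord native to C major, so it takes the label IV.

IV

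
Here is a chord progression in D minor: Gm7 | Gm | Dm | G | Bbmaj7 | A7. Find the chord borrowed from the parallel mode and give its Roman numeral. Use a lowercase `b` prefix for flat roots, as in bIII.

In D minor (with V from harmonic minor) the diatonic chords are Dm, Edim, F, Gm, A, Bb, C. Gm7, Gm, Dm, Bbmaj7 and A7 are all diatonic. G (G–B–D) is not: scale degree 4 in D minor carries Gm (iv). In D major the chord on that degree is G, so here it functions as IV, borrowed from the parallel major.

IV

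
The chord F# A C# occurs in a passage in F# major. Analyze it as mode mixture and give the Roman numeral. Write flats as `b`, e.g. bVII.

The root F# is the diatonic 1st degree of F# major; the borrowing shows in the chord quality. F#–A–C# is a minor chord — the form found in F# minor, not the diatonic I (F#). Borrowed into F# major it is written i.

i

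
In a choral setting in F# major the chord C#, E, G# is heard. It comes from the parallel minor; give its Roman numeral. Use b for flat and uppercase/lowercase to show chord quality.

v

The root C# is the diatonic 5th degree of F# major; the borrowing shows in the chord quality. Diatonically F# major has C# (V) on that degree; C#–E–G# is instead the minor chord native to F# minor, so it takes the label v.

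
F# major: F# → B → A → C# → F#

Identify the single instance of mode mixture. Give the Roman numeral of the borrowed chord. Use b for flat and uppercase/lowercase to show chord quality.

bIII

In F# major the diatonic chords are F#, G#m, A#m, B, C#, D#m, E#dim. F#, B and C# are all diatonic. But A (A–C#–E) is foreign: the diatonic iii on degree 3 is A#m, whereas A comes from F# minor. It is labeled bIII.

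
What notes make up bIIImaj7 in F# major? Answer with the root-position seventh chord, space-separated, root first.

A C# E G#

bIIImaj7 is built on the lowered scale degree 3. In F# major degree 3 is A#; lowered it becomes A. In F# minor the chord on A is A–C#–E–G#.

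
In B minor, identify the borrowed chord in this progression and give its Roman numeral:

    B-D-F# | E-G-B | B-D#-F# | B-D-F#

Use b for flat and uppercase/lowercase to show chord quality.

The diatonic triads in B minor (with V from harmonic minor) are Bm, C#dim, D, Em, F#, G, A. Of the given chords, B–D–F# = Bm and E–G–B = Em are diatonic. B–D#–F# doesn't fit — on degree 1 B minor would have Bm (i). B is the degree-1 chord of B major, so it is the borrowed I.

I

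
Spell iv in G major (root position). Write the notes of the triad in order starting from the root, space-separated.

iv is built on scale degree 4, which is C in both G major and its parallel. In G minor the chord on C is C–Eb–G.

C Eb G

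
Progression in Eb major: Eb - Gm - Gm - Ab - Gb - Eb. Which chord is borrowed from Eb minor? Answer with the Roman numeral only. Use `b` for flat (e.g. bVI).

The diatonic triads in Eb major are Eb, Fm, Gm, Ab, Bb, Cm, Ddim. Eb, Gm and Ab are all diatonic. Gb (Gb–Bb–Db) doesn't fit — on degree 3 Eb major would have Gm (iii). Gb is the degree-3 chord of Eb minor, so it is the borrowed bIII.

bIII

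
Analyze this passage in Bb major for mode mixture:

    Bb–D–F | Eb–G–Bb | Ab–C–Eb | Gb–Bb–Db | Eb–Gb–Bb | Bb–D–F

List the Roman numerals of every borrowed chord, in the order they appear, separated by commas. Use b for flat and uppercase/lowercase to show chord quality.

bVII, bVI, iv

In Bb major the diatonic chords are Bb, Cm, Dm, Eb, F, Gm, Adim. Of the given chords, Bb–D–F = Bb and Eb–G–Bb = Eb are diatonic. Ab–C–Eb doesn't fit — on degree 7 Bb major would have Adim (vii°). Ab is the degree-7 chord of Bb minor, so it is the borrowed bVII. Gb–Bb–Db is not: scale degree 6 in Bb major carries Gm (vi). In Bb minor the chord on that degree is Gb, so here it functions as bVI, borrowed from the parallel minor. Eb–Gb–Bb is not: scale degree 4 in Bb major carries Eb (IV). In Bb minor the chord on that degree is Ebm, so here it functions as iv, borrowed from the parallel minor.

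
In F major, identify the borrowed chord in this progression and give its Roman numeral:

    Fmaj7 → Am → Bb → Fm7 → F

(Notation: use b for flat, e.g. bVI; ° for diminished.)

i7

The diatonic triads in F major are F, Gm, Am, Bb, C, Dm, Edim. Of the given chords, Fmaj7, Am, Bb and F are diatonic. Fm7 (F–Ab–C–Eb) is not: scale degree 1 in F major carries F (I). In F minor the chord on that degree is Fm7, so here it functions as i7, borrowed from the parallel minor.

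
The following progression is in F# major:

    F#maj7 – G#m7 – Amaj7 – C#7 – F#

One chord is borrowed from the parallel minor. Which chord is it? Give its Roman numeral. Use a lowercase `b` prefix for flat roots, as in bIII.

bIIImaj7

In F# major the diatonic chords are F#, G#m, A#m, B, C#, D#m, E#dim. F#maj7, G#m7, C#7 and F# all belong to that set. Amaj7 (A–C#–E–G#) doesn't fit — on degree 3 F# major would have A#m (iii). Amaj7 is the degree-3 chord of F# minor, so it is the borrowed bIIImaj7.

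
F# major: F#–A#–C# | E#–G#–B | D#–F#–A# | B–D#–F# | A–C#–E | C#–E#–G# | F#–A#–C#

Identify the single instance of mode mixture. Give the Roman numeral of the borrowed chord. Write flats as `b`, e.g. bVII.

bIII

The diatonic triads in F# major are F#, G#m, A#m, B, C#, D#m, E#dim. F#–A#–C# = F#, E#–G#–B = E#dim, D#–F#–A# = D#m, B–D#–F# = B and C#–E#–G# = C# all belong to that set. A–C#–E doesn't fit — on degree 3 F# major would have A#m (iii). A is the degree-3 chord of F# minor, so it is the borrowed bIII.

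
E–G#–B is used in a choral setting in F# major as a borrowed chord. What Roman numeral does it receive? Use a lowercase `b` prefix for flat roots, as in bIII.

bVII

The root E is the lowered 7th scale degree — diatonically F# major has E# there. E–G#–B is a major chord — the form found in F# minor, not the diatonic vii° (E#dim). Borrowed into F# major it is written bVII.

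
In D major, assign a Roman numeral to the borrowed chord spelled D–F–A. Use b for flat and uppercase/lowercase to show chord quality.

The root D is the diatonic 1st degree of D major; the borrowing shows in the chord quality. The diatonic chord on degree 1 would be D (I), but D–F–A is the minor chord from D minor. As a borrowed chord it is labeled i.

i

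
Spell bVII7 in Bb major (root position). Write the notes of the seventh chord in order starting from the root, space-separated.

The root of bVII7 is the lowered 7th degree: A becomes Ab. Building the dominant-seventh chord from the parallel minor on Ab: Ab–C–Eb–Gb.

Ab C Eb Gb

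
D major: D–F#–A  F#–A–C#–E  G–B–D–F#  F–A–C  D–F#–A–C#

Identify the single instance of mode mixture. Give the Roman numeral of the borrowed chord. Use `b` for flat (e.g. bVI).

bIII

In D major the diatonic chords are D, Em, F#m, G, A, Bm, C#dim. D–F#–A = D, F#–A–C#–E = F#m7, G–B–D–F# = Gmaj7 and D–F#–A–C# = Dmaj7 all belong to that set. F–A–C is not: scale degree 3 in D major carries F#m (iii). In D minor the chord on that degree is F, so here it functions as bIII, borrowed from the parallel minor.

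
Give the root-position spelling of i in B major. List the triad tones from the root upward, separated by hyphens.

B-D-F#

The root, B, is scale degree 1 — the same note in B major and B minor; only the chord quality changes. In B minor the chord on B is B–D–F#.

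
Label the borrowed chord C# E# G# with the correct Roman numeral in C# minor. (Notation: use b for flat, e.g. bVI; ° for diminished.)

C# is scale degree 1 in C# minor. Diatonically C# minor has C#m (i) on that degree; C#–E#–G# is instead the major chord native to C# major, so it takes the label I.

I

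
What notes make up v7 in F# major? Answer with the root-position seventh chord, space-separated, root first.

C# E G# B

The root, C#, is scale degree 5 — the same note in F# major and F# minor; only the chord quality changes. In F# minor the chord on C# is C#–E–G#–B.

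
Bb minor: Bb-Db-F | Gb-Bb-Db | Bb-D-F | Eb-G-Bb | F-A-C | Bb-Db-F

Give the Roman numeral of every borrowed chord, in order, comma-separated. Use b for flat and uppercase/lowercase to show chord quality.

The diatonic triads in Bb minor (with V from harmonic minor) are Bbm, Cdim, Db, Ebm, F, Gb, Ab. Bb–Db–F = Bbm, Gb–Bb–Db = Gb and F–A–C = F all belong to that set. Bb–D–F doesn't fit — on degree 1 Bb minor would have Bbm (i). Bb is the degree-1 chord of Bb major, so it is the borrowed I. Eb–G–Bb is not: scale degree 4 in Bb minor carries Ebm (iv). In Bb major the chord on that degree is Eb, so here it functions as IV, borrowed from the parallel major.

I, IV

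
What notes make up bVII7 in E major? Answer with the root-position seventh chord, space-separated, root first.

D F# A C

The root of bVII7 is the lowered 7th degree: D# becomes D. In E minor the chord on D is D–F#–A–C.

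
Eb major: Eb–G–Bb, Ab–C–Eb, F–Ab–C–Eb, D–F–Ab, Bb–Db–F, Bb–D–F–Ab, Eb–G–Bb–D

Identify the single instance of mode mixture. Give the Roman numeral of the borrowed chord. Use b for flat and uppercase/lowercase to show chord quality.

Eb major has the diatonic set Eb, Fm, Gm, Ab, Bb, Cm, Ddim. Of the given chords, Eb–G–Bb = Eb, Ab–C–Eb = Ab, F–Ab–C–Eb = Fm7, D–F–Ab = Ddim, Bb–D–F–Ab = Bb7 and Eb–G–Bb–D = Ebmaj7 are diatonic. Bb–Db–F is not: scale degree 5 in Eb major carries Bb (V). In Eb minor the chord on that degree is Bbm, so here it functions as v, borrowed from the parallel minor.

v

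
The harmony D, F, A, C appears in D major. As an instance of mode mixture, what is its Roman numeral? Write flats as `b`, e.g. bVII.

D is scale degree 1 in D major. D–F–A–C is a minor-seventh chord — the form found in D minor, not the diatonic I (D). Borrowed into D major it is written i7.

i7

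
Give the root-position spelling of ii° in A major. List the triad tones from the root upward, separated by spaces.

The root, B, is scale degree 2 — the same note in A major and A minor; only the chord quality changes. Building the diminished chord from the parallel minor on B: B–D–F.

B D F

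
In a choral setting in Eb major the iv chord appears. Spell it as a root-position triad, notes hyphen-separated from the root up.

iv is built on scale degree 4, which is Ab in both Eb major and its parallel. Building the minor chord from the parallel minor on Ab: Ab–Cb–Eb.

Ab-Cb-Eb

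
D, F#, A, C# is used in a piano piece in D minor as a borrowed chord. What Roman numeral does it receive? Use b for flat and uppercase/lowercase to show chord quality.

D is scale degree 1 in D minor. D–F#–A–C# is a major-seventh chord — the form found in D major, not the diatonic i (Dm). Borrowed into D minor it is written Imaj7.

Imaj7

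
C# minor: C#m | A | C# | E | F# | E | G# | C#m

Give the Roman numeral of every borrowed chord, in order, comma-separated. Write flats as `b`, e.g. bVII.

I, IV

C# minor has the diatonic set C#m, D#dim, E, F#m, G#, A, B (with V from harmonic minor). C#m, A, E and G# are all diatonic. But C# (C#–E#–G#) is foreign: the diatonic i on degree 1 is C#m, whereas C# comes from C# major. It is labeled I. F# (F#–A#–C#) doesn't fit — on degree 4 C# minor would have F#m (iv). F# is the degree-4 chord of C# major, so it is the borrowed IV.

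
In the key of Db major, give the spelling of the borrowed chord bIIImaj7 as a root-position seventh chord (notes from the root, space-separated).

bIIImaj7 is built on the lowered scale degree 3. In Db major degree 3 is F; lowered it becomes Fb. In Db minor the chord on Fb is Fb–Ab–Cb–Eb.

Fb Ab Cb Eb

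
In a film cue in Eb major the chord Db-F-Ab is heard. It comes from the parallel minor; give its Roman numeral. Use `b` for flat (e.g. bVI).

bVII

The root Db is the lowered 7th scale degree — diatonically Eb major has D there. Db–F–Ab is a major chord — the form found in Eb minor, not the diatonic vii° (Ddim). Borrowed into Eb major it is written bVII.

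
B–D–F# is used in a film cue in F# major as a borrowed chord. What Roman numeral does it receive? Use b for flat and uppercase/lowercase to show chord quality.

The root B is the diatonic 4th degree of F# major; the borrowing shows in the chord quality. Diatonically F# major has B (IV) on that degree; B–D–F# is instead the minor chord native to F# minor, so it takes the label iv.

iv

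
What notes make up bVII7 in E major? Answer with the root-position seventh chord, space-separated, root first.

Scale degree 7 in E major is D#. bVII7 uses the lowered form, D, taken from E minor. Building the dominant-seventh chord from the parallel minor on D: D–F#–A–C.

D F# A C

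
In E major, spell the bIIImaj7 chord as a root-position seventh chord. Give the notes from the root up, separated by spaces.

G B D F#

Scale degree 3 in E major is G#. bIIImaj7 uses the lowered form, G, taken from E minor. Stacking thirds in E minor on G gives G–B–D–F#.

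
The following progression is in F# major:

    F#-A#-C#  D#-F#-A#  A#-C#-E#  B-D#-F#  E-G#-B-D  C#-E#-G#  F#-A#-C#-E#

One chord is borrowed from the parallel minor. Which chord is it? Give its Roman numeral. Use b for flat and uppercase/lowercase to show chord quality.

bVII7

The diatonic triads in F# major are F#, G#m, A#m, B, C#, D#m, E#dim. F#–A#–C# = F#, D#–F#–A# = D#m, A#–C#–E# = A#m, B–D#–F# = B, C#–E#–G# = C# and F#–A#–C#–E# = F#maj7 all belong to that set. E–G#–B–D doesn't fit — on degree 7 F# major would have E#dim (vii°). E7 is the degree-7 chord of F# minor, so it is the borrowed bVII7.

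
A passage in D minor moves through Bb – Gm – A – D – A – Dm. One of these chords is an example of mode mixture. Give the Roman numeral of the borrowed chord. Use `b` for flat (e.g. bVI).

In D minor (with V from harmonic minor) the diatonic chords are Dm, Edim, F, Gm, A, Bb, C. Bb, Gm, A and Dm all belong to that set. D (D–F#–A) is not: scale degree 1 in D minor carries Dm (i). In D major the chord on that degree is D, so here it functions as I, borrowed from the parallel major.

I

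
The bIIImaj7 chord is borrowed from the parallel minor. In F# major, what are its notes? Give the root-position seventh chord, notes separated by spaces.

Scale degree 3 in F# major is A#. bIIImaj7 uses the lowered form, A, taken from F# minor. In F# minor the chord on A is A–C#–E–G#.

A C# E G#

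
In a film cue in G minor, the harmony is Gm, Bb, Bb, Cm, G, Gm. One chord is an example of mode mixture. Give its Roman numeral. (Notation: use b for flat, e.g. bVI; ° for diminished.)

In G minor (with V from harmonic minor) the diatonic chords are Gm, Adim, Bb, Cm, D, Eb, F. Of the given chords, Gm, Bb and Cm are diatonic. G (G–B–D) is not: scale degree 1 in G minor carries Gm (i). In G major the chord on that degree is G, so here it functions as I, borrowed from the parallel major.

I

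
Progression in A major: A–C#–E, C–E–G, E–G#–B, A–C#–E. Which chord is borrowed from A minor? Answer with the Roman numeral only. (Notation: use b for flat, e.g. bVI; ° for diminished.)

bIII

In A major the diatonic chords are A, Bm, C#m, D, E, F#m, G#dim. A–C#–E = A and E–G#–B = E are both diatonic. C–E–G doesn't fit — on degree 3 A major would have C#m (iii). C is the degree-3 chord of A minor, so it is the borrowed bIII.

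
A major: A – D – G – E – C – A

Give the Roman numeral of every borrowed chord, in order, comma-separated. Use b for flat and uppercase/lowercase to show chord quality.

bVII, bIII

A major has the diatonic set A, Bm, C#m, D, E, F#m, G#dim. A, D and E all belong to that set. G (G–B–D) is not: scale degree 7 in A major carries G#dim (vii°). In A minor the chord on that degree is G, so here it functions as bVII, borrowed from the parallel minor. But C (C–E–G) is foreign: the diatonic iii on degree 3 is C#m, whereas C comes from A minor. It is labeled bIII.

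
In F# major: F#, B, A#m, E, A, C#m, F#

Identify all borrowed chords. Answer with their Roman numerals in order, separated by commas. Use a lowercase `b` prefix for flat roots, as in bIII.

bVII, bIII, v

In F# major the diatonic chords are F#, G#m, A#m, B, C#, D#m, E#dim. F#, B and A#m all belong to that set. E (E–G#–B) doesn't fit — on degree 7 F# major would have E#dim (vii°). E is the degree-7 chord of F# minor, so it is the borrowed bVII. But A (A–C#–E) is foreign: the diatonic iii on degree 3 is A#m, whereas A comes from F# minor. It is labeled bIII. C#m (C#–E–G#) doesn't fit — on degree 5 F# major would have C# (V). C#m is the degree-5 chord of F# minor, so it is the borrowed v.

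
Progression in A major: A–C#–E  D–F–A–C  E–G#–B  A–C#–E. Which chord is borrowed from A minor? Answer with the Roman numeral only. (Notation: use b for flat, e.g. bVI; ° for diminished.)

A major has the diatonic set A, Bm, C#m, D, E, F#m, G#dim. A–C#–E = A and E–G#–B = E are both diatonic. D–F–A–C doesn't fit — on degree 4 A major would have D (IV). Dm7 is the degree-4 chord of A minor, so it is the borrowed iv7.

iv7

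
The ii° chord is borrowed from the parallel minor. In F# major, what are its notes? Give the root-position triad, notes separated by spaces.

G# B D

The root, G#, is scale degree 2 — the same note in F# major and F# minor; only the chord quality changes. In F# minor the chord on G# is G#–B–D.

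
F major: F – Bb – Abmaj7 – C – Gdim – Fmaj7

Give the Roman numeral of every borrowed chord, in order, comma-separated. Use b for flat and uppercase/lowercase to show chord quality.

bIIImaj7, ii°

The diatonic triads in F major are F, Gm, Am, Bb, C, Dm, Edim. F, Bb, C and Fmaj7 are all diatonic. Abmaj7 (Ab–C–Eb–G) doesn't fit — on degree 3 F major would have Am (iii). Abmaj7 is the degree-3 chord of F minor, so it is the borrowed bIIImaj7. Gdim (G–Bb–Db) is not: scale degree 2 in F major carries Gm (ii). In F minor the chord on that degree is Gdim, so here it functions as ii°, borrowed from the parallel minor.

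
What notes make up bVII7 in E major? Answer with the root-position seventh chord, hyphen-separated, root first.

The root of bVII7 is the lowered 7th degree: D# becomes D. Stacking thirds in E minor on D gives D–F#–A–C.

D-F#-A-C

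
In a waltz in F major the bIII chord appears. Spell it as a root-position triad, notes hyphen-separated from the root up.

Ab-C-Eb

bIII is built on the lowered scale degree 3. In F major degree 3 is A; lowered it becomes Ab. Building the major chord from the parallel minor on Ab: Ab–C–Eb.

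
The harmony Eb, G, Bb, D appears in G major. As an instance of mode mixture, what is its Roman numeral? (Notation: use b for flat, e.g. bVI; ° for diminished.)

bVImaj7

Eb is the lowered form of scale degree 6 in G major (the diatonic degree 6 is E). The diatonic chord on degree 6 would be Em (vi), but Eb–G–Bb–D is the major-seventh chord from G minor. As a borrowed chord it is labeled bVImaj7.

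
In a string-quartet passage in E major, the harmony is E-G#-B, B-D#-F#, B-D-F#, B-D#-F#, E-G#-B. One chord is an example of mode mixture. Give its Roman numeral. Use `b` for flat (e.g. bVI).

v

The diatonic triads in E major are E, F#m, G#m, A, B, C#m, D#dim. E–G#–B = E and B–D#–F# = B are both diatonic. But B–D–F# is foreign: the diatonic V on degree 5 is B, whereas Bm comes from E minor. It is labeled v.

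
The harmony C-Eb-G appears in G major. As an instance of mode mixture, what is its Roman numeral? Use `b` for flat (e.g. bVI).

iv

The root C is the diatonic 4th degree of G major; the borrowing shows in the chord quality. Diatonically G major has C (IV) on that degree; C–Eb–G is instead the minor chord native to G minor, so it takes the label iv.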